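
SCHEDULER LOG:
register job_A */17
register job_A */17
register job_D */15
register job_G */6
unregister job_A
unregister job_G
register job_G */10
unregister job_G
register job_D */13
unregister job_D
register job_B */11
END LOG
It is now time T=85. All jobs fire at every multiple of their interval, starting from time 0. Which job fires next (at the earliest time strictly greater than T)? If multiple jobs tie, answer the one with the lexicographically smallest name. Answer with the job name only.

Answer: job_B

Derivation:
Op 1: register job_A */17 -> active={job_A:*/17}
Op 2: register job_A */17 -> active={job_A:*/17}
Op 3: register job_D */15 -> active={job_A:*/17, job_D:*/15}
Op 4: register job_G */6 -> active={job_A:*/17, job_D:*/15, job_G:*/6}
Op 5: unregister job_A -> active={job_D:*/15, job_G:*/6}
Op 6: unregister job_G -> active={job_D:*/15}
Op 7: register job_G */10 -> active={job_D:*/15, job_G:*/10}
Op 8: unregister job_G -> active={job_D:*/15}
Op 9: register job_D */13 -> active={job_D:*/13}
Op 10: unregister job_D -> active={}
Op 11: register job_B */11 -> active={job_B:*/11}
  job_B: interval 11, next fire after T=85 is 88
Earliest = 88, winner (lex tiebreak) = job_B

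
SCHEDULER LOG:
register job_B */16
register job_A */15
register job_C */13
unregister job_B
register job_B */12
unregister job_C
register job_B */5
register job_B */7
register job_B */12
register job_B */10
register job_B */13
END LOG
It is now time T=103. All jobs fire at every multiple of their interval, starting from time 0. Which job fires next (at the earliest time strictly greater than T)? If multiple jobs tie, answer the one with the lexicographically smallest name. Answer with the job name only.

Op 1: register job_B */16 -> active={job_B:*/16}
Op 2: register job_A */15 -> active={job_A:*/15, job_B:*/16}
Op 3: register job_C */13 -> active={job_A:*/15, job_B:*/16, job_C:*/13}
Op 4: unregister job_B -> active={job_A:*/15, job_C:*/13}
Op 5: register job_B */12 -> active={job_A:*/15, job_B:*/12, job_C:*/13}
Op 6: unregister job_C -> active={job_A:*/15, job_B:*/12}
Op 7: register job_B */5 -> active={job_A:*/15, job_B:*/5}
Op 8: register job_B */7 -> active={job_A:*/15, job_B:*/7}
Op 9: register job_B */12 -> active={job_A:*/15, job_B:*/12}
Op 10: register job_B */10 -> active={job_A:*/15, job_B:*/10}
Op 11: register job_B */13 -> active={job_A:*/15, job_B:*/13}
  job_A: interval 15, next fire after T=103 is 105
  job_B: interval 13, next fire after T=103 is 104
Earliest = 104, winner (lex tiebreak) = job_B

Answer: job_B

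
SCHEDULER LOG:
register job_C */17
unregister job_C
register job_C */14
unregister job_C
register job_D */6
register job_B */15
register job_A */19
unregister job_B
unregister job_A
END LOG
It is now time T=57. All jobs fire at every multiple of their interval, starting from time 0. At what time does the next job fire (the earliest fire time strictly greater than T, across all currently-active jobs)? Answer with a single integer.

Op 1: register job_C */17 -> active={job_C:*/17}
Op 2: unregister job_C -> active={}
Op 3: register job_C */14 -> active={job_C:*/14}
Op 4: unregister job_C -> active={}
Op 5: register job_D */6 -> active={job_D:*/6}
Op 6: register job_B */15 -> active={job_B:*/15, job_D:*/6}
Op 7: register job_A */19 -> active={job_A:*/19, job_B:*/15, job_D:*/6}
Op 8: unregister job_B -> active={job_A:*/19, job_D:*/6}
Op 9: unregister job_A -> active={job_D:*/6}
  job_D: interval 6, next fire after T=57 is 60
Earliest fire time = 60 (job job_D)

Answer: 60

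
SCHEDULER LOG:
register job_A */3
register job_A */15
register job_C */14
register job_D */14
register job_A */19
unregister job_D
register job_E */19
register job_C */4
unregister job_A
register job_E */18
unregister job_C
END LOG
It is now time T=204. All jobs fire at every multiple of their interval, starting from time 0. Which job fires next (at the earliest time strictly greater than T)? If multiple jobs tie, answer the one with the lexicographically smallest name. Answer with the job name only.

Answer: job_E

Derivation:
Op 1: register job_A */3 -> active={job_A:*/3}
Op 2: register job_A */15 -> active={job_A:*/15}
Op 3: register job_C */14 -> active={job_A:*/15, job_C:*/14}
Op 4: register job_D */14 -> active={job_A:*/15, job_C:*/14, job_D:*/14}
Op 5: register job_A */19 -> active={job_A:*/19, job_C:*/14, job_D:*/14}
Op 6: unregister job_D -> active={job_A:*/19, job_C:*/14}
Op 7: register job_E */19 -> active={job_A:*/19, job_C:*/14, job_E:*/19}
Op 8: register job_C */4 -> active={job_A:*/19, job_C:*/4, job_E:*/19}
Op 9: unregister job_A -> active={job_C:*/4, job_E:*/19}
Op 10: register job_E */18 -> active={job_C:*/4, job_E:*/18}
Op 11: unregister job_C -> active={job_E:*/18}
  job_E: interval 18, next fire after T=204 is 216
Earliest = 216, winner (lex tiebreak) = job_E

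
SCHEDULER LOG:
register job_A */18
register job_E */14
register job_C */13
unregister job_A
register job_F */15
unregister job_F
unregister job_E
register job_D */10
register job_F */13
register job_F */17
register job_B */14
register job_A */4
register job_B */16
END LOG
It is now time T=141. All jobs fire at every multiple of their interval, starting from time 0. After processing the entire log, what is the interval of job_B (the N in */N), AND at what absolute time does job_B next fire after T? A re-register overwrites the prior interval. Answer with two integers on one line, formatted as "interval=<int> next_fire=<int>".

Op 1: register job_A */18 -> active={job_A:*/18}
Op 2: register job_E */14 -> active={job_A:*/18, job_E:*/14}
Op 3: register job_C */13 -> active={job_A:*/18, job_C:*/13, job_E:*/14}
Op 4: unregister job_A -> active={job_C:*/13, job_E:*/14}
Op 5: register job_F */15 -> active={job_C:*/13, job_E:*/14, job_F:*/15}
Op 6: unregister job_F -> active={job_C:*/13, job_E:*/14}
Op 7: unregister job_E -> active={job_C:*/13}
Op 8: register job_D */10 -> active={job_C:*/13, job_D:*/10}
Op 9: register job_F */13 -> active={job_C:*/13, job_D:*/10, job_F:*/13}
Op 10: register job_F */17 -> active={job_C:*/13, job_D:*/10, job_F:*/17}
Op 11: register job_B */14 -> active={job_B:*/14, job_C:*/13, job_D:*/10, job_F:*/17}
Op 12: register job_A */4 -> active={job_A:*/4, job_B:*/14, job_C:*/13, job_D:*/10, job_F:*/17}
Op 13: register job_B */16 -> active={job_A:*/4, job_B:*/16, job_C:*/13, job_D:*/10, job_F:*/17}
Final interval of job_B = 16
Next fire of job_B after T=141: (141//16+1)*16 = 144

Answer: interval=16 next_fire=144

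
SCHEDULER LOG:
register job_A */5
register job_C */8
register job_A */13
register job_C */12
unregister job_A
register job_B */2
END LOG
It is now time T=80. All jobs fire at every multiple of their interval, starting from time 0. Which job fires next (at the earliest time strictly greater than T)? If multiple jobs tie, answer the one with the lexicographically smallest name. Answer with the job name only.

Answer: job_B

Derivation:
Op 1: register job_A */5 -> active={job_A:*/5}
Op 2: register job_C */8 -> active={job_A:*/5, job_C:*/8}
Op 3: register job_A */13 -> active={job_A:*/13, job_C:*/8}
Op 4: register job_C */12 -> active={job_A:*/13, job_C:*/12}
Op 5: unregister job_A -> active={job_C:*/12}
Op 6: register job_B */2 -> active={job_B:*/2, job_C:*/12}
  job_B: interval 2, next fire after T=80 is 82
  job_C: interval 12, next fire after T=80 is 84
Earliest = 82, winner (lex tiebreak) = job_B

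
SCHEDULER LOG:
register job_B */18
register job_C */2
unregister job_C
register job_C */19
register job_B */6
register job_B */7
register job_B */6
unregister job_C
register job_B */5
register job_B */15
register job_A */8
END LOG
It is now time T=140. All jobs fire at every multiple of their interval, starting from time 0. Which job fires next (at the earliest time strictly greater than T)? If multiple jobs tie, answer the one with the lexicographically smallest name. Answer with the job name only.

Op 1: register job_B */18 -> active={job_B:*/18}
Op 2: register job_C */2 -> active={job_B:*/18, job_C:*/2}
Op 3: unregister job_C -> active={job_B:*/18}
Op 4: register job_C */19 -> active={job_B:*/18, job_C:*/19}
Op 5: register job_B */6 -> active={job_B:*/6, job_C:*/19}
Op 6: register job_B */7 -> active={job_B:*/7, job_C:*/19}
Op 7: register job_B */6 -> active={job_B:*/6, job_C:*/19}
Op 8: unregister job_C -> active={job_B:*/6}
Op 9: register job_B */5 -> active={job_B:*/5}
Op 10: register job_B */15 -> active={job_B:*/15}
Op 11: register job_A */8 -> active={job_A:*/8, job_B:*/15}
  job_A: interval 8, next fire after T=140 is 144
  job_B: interval 15, next fire after T=140 is 150
Earliest = 144, winner (lex tiebreak) = job_A

Answer: job_A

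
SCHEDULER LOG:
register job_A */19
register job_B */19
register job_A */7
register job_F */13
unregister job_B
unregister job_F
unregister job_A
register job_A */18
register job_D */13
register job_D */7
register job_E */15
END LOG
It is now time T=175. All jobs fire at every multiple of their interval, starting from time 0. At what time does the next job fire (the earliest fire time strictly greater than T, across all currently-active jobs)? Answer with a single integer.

Op 1: register job_A */19 -> active={job_A:*/19}
Op 2: register job_B */19 -> active={job_A:*/19, job_B:*/19}
Op 3: register job_A */7 -> active={job_A:*/7, job_B:*/19}
Op 4: register job_F */13 -> active={job_A:*/7, job_B:*/19, job_F:*/13}
Op 5: unregister job_B -> active={job_A:*/7, job_F:*/13}
Op 6: unregister job_F -> active={job_A:*/7}
Op 7: unregister job_A -> active={}
Op 8: register job_A */18 -> active={job_A:*/18}
Op 9: register job_D */13 -> active={job_A:*/18, job_D:*/13}
Op 10: register job_D */7 -> active={job_A:*/18, job_D:*/7}
Op 11: register job_E */15 -> active={job_A:*/18, job_D:*/7, job_E:*/15}
  job_A: interval 18, next fire after T=175 is 180
  job_D: interval 7, next fire after T=175 is 182
  job_E: interval 15, next fire after T=175 is 180
Earliest fire time = 180 (job job_A)

Answer: 180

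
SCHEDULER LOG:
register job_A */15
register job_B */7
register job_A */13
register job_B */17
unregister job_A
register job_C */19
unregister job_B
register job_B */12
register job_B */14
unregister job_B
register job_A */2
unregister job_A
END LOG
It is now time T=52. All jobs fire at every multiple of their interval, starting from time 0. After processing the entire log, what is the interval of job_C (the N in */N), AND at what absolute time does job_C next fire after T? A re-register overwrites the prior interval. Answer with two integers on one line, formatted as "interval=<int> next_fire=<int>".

Answer: interval=19 next_fire=57

Derivation:
Op 1: register job_A */15 -> active={job_A:*/15}
Op 2: register job_B */7 -> active={job_A:*/15, job_B:*/7}
Op 3: register job_A */13 -> active={job_A:*/13, job_B:*/7}
Op 4: register job_B */17 -> active={job_A:*/13, job_B:*/17}
Op 5: unregister job_A -> active={job_B:*/17}
Op 6: register job_C */19 -> active={job_B:*/17, job_C:*/19}
Op 7: unregister job_B -> active={job_C:*/19}
Op 8: register job_B */12 -> active={job_B:*/12, job_C:*/19}
Op 9: register job_B */14 -> active={job_B:*/14, job_C:*/19}
Op 10: unregister job_B -> active={job_C:*/19}
Op 11: register job_A */2 -> active={job_A:*/2, job_C:*/19}
Op 12: unregister job_A -> active={job_C:*/19}
Final interval of job_C = 19
Next fire of job_C after T=52: (52//19+1)*19 = 57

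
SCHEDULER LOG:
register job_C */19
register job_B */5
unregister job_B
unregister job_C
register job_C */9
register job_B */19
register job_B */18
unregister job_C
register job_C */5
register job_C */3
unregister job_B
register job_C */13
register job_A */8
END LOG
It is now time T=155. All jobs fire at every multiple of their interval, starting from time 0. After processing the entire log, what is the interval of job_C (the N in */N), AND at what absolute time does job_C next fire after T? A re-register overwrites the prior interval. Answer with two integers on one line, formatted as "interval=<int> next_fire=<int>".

Answer: interval=13 next_fire=156

Derivation:
Op 1: register job_C */19 -> active={job_C:*/19}
Op 2: register job_B */5 -> active={job_B:*/5, job_C:*/19}
Op 3: unregister job_B -> active={job_C:*/19}
Op 4: unregister job_C -> active={}
Op 5: register job_C */9 -> active={job_C:*/9}
Op 6: register job_B */19 -> active={job_B:*/19, job_C:*/9}
Op 7: register job_B */18 -> active={job_B:*/18, job_C:*/9}
Op 8: unregister job_C -> active={job_B:*/18}
Op 9: register job_C */5 -> active={job_B:*/18, job_C:*/5}
Op 10: register job_C */3 -> active={job_B:*/18, job_C:*/3}
Op 11: unregister job_B -> active={job_C:*/3}
Op 12: register job_C */13 -> active={job_C:*/13}
Op 13: register job_A */8 -> active={job_A:*/8, job_C:*/13}
Final interval of job_C = 13
Next fire of job_C after T=155: (155//13+1)*13 = 156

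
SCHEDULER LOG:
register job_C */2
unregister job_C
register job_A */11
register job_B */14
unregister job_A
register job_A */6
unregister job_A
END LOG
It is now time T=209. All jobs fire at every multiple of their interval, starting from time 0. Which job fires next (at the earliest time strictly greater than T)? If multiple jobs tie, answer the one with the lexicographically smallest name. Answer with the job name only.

Op 1: register job_C */2 -> active={job_C:*/2}
Op 2: unregister job_C -> active={}
Op 3: register job_A */11 -> active={job_A:*/11}
Op 4: register job_B */14 -> active={job_A:*/11, job_B:*/14}
Op 5: unregister job_A -> active={job_B:*/14}
Op 6: register job_A */6 -> active={job_A:*/6, job_B:*/14}
Op 7: unregister job_A -> active={job_B:*/14}
  job_B: interval 14, next fire after T=209 is 210
Earliest = 210, winner (lex tiebreak) = job_B

Answer: job_B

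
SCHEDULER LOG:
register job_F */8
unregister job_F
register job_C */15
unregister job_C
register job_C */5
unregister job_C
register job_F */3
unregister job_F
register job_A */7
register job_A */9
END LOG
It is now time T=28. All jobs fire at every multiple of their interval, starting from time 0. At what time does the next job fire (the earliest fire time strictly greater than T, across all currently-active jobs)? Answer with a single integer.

Op 1: register job_F */8 -> active={job_F:*/8}
Op 2: unregister job_F -> active={}
Op 3: register job_C */15 -> active={job_C:*/15}
Op 4: unregister job_C -> active={}
Op 5: register job_C */5 -> active={job_C:*/5}
Op 6: unregister job_C -> active={}
Op 7: register job_F */3 -> active={job_F:*/3}
Op 8: unregister job_F -> active={}
Op 9: register job_A */7 -> active={job_A:*/7}
Op 10: register job_A */9 -> active={job_A:*/9}
  job_A: interval 9, next fire after T=28 is 36
Earliest fire time = 36 (job job_A)

Answer: 36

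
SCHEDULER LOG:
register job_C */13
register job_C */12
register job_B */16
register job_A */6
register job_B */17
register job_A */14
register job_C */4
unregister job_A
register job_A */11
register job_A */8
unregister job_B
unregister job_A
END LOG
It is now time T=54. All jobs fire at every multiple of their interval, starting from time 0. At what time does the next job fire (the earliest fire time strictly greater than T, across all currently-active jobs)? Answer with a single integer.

Op 1: register job_C */13 -> active={job_C:*/13}
Op 2: register job_C */12 -> active={job_C:*/12}
Op 3: register job_B */16 -> active={job_B:*/16, job_C:*/12}
Op 4: register job_A */6 -> active={job_A:*/6, job_B:*/16, job_C:*/12}
Op 5: register job_B */17 -> active={job_A:*/6, job_B:*/17, job_C:*/12}
Op 6: register job_A */14 -> active={job_A:*/14, job_B:*/17, job_C:*/12}
Op 7: register job_C */4 -> active={job_A:*/14, job_B:*/17, job_C:*/4}
Op 8: unregister job_A -> active={job_B:*/17, job_C:*/4}
Op 9: register job_A */11 -> active={job_A:*/11, job_B:*/17, job_C:*/4}
Op 10: register job_A */8 -> active={job_A:*/8, job_B:*/17, job_C:*/4}
Op 11: unregister job_B -> active={job_A:*/8, job_C:*/4}
Op 12: unregister job_A -> active={job_C:*/4}
  job_C: interval 4, next fire after T=54 is 56
Earliest fire time = 56 (job job_C)

Answer: 56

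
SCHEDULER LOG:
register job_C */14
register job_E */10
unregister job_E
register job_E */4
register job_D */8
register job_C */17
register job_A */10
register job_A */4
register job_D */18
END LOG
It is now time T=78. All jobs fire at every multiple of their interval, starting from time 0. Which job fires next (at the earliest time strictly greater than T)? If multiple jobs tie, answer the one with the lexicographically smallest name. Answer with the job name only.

Answer: job_A

Derivation:
Op 1: register job_C */14 -> active={job_C:*/14}
Op 2: register job_E */10 -> active={job_C:*/14, job_E:*/10}
Op 3: unregister job_E -> active={job_C:*/14}
Op 4: register job_E */4 -> active={job_C:*/14, job_E:*/4}
Op 5: register job_D */8 -> active={job_C:*/14, job_D:*/8, job_E:*/4}
Op 6: register job_C */17 -> active={job_C:*/17, job_D:*/8, job_E:*/4}
Op 7: register job_A */10 -> active={job_A:*/10, job_C:*/17, job_D:*/8, job_E:*/4}
Op 8: register job_A */4 -> active={job_A:*/4, job_C:*/17, job_D:*/8, job_E:*/4}
Op 9: register job_D */18 -> active={job_A:*/4, job_C:*/17, job_D:*/18, job_E:*/4}
  job_A: interval 4, next fire after T=78 is 80
  job_C: interval 17, next fire after T=78 is 85
  job_D: interval 18, next fire after T=78 is 90
  job_E: interval 4, next fire after T=78 is 80
Earliest = 80, winner (lex tiebreak) = job_A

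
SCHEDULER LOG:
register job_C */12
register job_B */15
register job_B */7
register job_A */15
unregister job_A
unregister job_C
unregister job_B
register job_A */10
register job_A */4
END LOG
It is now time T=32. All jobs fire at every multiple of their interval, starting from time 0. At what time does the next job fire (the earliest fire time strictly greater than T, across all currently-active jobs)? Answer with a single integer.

Answer: 36

Derivation:
Op 1: register job_C */12 -> active={job_C:*/12}
Op 2: register job_B */15 -> active={job_B:*/15, job_C:*/12}
Op 3: register job_B */7 -> active={job_B:*/7, job_C:*/12}
Op 4: register job_A */15 -> active={job_A:*/15, job_B:*/7, job_C:*/12}
Op 5: unregister job_A -> active={job_B:*/7, job_C:*/12}
Op 6: unregister job_C -> active={job_B:*/7}
Op 7: unregister job_B -> active={}
Op 8: register job_A */10 -> active={job_A:*/10}
Op 9: register job_A */4 -> active={job_A:*/4}
  job_A: interval 4, next fire after T=32 is 36
Earliest fire time = 36 (job job_A)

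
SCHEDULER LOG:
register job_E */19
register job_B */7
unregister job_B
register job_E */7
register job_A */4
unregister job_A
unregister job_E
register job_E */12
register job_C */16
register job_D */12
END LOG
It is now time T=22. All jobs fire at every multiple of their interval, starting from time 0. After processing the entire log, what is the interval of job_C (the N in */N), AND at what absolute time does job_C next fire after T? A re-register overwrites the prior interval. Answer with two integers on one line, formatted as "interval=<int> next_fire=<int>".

Op 1: register job_E */19 -> active={job_E:*/19}
Op 2: register job_B */7 -> active={job_B:*/7, job_E:*/19}
Op 3: unregister job_B -> active={job_E:*/19}
Op 4: register job_E */7 -> active={job_E:*/7}
Op 5: register job_A */4 -> active={job_A:*/4, job_E:*/7}
Op 6: unregister job_A -> active={job_E:*/7}
Op 7: unregister job_E -> active={}
Op 8: register job_E */12 -> active={job_E:*/12}
Op 9: register job_C */16 -> active={job_C:*/16, job_E:*/12}
Op 10: register job_D */12 -> active={job_C:*/16, job_D:*/12, job_E:*/12}
Final interval of job_C = 16
Next fire of job_C after T=22: (22//16+1)*16 = 32

Answer: interval=16 next_fire=32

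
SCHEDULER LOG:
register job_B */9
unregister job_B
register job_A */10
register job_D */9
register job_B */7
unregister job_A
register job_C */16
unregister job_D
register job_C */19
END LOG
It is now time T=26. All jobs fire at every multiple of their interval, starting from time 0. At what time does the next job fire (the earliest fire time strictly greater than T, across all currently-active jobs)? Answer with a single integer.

Op 1: register job_B */9 -> active={job_B:*/9}
Op 2: unregister job_B -> active={}
Op 3: register job_A */10 -> active={job_A:*/10}
Op 4: register job_D */9 -> active={job_A:*/10, job_D:*/9}
Op 5: register job_B */7 -> active={job_A:*/10, job_B:*/7, job_D:*/9}
Op 6: unregister job_A -> active={job_B:*/7, job_D:*/9}
Op 7: register job_C */16 -> active={job_B:*/7, job_C:*/16, job_D:*/9}
Op 8: unregister job_D -> active={job_B:*/7, job_C:*/16}
Op 9: register job_C */19 -> active={job_B:*/7, job_C:*/19}
  job_B: interval 7, next fire after T=26 is 28
  job_C: interval 19, next fire after T=26 is 38
Earliest fire time = 28 (job job_B)

Answer: 28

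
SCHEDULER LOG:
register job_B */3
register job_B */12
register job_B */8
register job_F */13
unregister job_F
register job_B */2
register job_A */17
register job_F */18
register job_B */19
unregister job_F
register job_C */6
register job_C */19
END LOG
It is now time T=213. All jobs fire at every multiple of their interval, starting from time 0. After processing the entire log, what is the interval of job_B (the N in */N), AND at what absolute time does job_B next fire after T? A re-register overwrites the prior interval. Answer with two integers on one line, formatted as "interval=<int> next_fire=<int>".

Answer: interval=19 next_fire=228

Derivation:
Op 1: register job_B */3 -> active={job_B:*/3}
Op 2: register job_B */12 -> active={job_B:*/12}
Op 3: register job_B */8 -> active={job_B:*/8}
Op 4: register job_F */13 -> active={job_B:*/8, job_F:*/13}
Op 5: unregister job_F -> active={job_B:*/8}
Op 6: register job_B */2 -> active={job_B:*/2}
Op 7: register job_A */17 -> active={job_A:*/17, job_B:*/2}
Op 8: register job_F */18 -> active={job_A:*/17, job_B:*/2, job_F:*/18}
Op 9: register job_B */19 -> active={job_A:*/17, job_B:*/19, job_F:*/18}
Op 10: unregister job_F -> active={job_A:*/17, job_B:*/19}
Op 11: register job_C */6 -> active={job_A:*/17, job_B:*/19, job_C:*/6}
Op 12: register job_C */19 -> active={job_A:*/17, job_B:*/19, job_C:*/19}
Final interval of job_B = 19
Next fire of job_B after T=213: (213//19+1)*19 = 228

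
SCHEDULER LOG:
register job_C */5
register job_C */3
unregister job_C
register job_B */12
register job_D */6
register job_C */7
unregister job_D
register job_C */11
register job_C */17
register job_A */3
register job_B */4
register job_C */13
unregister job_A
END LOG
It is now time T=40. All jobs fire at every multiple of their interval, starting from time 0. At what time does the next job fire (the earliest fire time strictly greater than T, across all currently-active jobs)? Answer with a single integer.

Op 1: register job_C */5 -> active={job_C:*/5}
Op 2: register job_C */3 -> active={job_C:*/3}
Op 3: unregister job_C -> active={}
Op 4: register job_B */12 -> active={job_B:*/12}
Op 5: register job_D */6 -> active={job_B:*/12, job_D:*/6}
Op 6: register job_C */7 -> active={job_B:*/12, job_C:*/7, job_D:*/6}
Op 7: unregister job_D -> active={job_B:*/12, job_C:*/7}
Op 8: register job_C */11 -> active={job_B:*/12, job_C:*/11}
Op 9: register job_C */17 -> active={job_B:*/12, job_C:*/17}
Op 10: register job_A */3 -> active={job_A:*/3, job_B:*/12, job_C:*/17}
Op 11: register job_B */4 -> active={job_A:*/3, job_B:*/4, job_C:*/17}
Op 12: register job_C */13 -> active={job_A:*/3, job_B:*/4, job_C:*/13}
Op 13: unregister job_A -> active={job_B:*/4, job_C:*/13}
  job_B: interval 4, next fire after T=40 is 44
  job_C: interval 13, next fire after T=40 is 52
Earliest fire time = 44 (job job_B)

Answer: 44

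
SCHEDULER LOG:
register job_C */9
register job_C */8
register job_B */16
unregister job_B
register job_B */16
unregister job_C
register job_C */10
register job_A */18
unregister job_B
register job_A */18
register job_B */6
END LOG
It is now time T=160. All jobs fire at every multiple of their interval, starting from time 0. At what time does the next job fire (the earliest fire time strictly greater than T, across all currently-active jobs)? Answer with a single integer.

Op 1: register job_C */9 -> active={job_C:*/9}
Op 2: register job_C */8 -> active={job_C:*/8}
Op 3: register job_B */16 -> active={job_B:*/16, job_C:*/8}
Op 4: unregister job_B -> active={job_C:*/8}
Op 5: register job_B */16 -> active={job_B:*/16, job_C:*/8}
Op 6: unregister job_C -> active={job_B:*/16}
Op 7: register job_C */10 -> active={job_B:*/16, job_C:*/10}
Op 8: register job_A */18 -> active={job_A:*/18, job_B:*/16, job_C:*/10}
Op 9: unregister job_B -> active={job_A:*/18, job_C:*/10}
Op 10: register job_A */18 -> active={job_A:*/18, job_C:*/10}
Op 11: register job_B */6 -> active={job_A:*/18, job_B:*/6, job_C:*/10}
  job_A: interval 18, next fire after T=160 is 162
  job_B: interval 6, next fire after T=160 is 162
  job_C: interval 10, next fire after T=160 is 170
Earliest fire time = 162 (job job_A)

Answer: 162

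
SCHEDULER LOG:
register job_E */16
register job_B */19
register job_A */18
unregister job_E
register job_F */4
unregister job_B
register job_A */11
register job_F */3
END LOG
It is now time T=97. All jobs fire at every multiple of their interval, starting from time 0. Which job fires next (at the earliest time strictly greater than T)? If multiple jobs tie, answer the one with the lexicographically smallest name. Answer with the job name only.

Answer: job_A

Derivation:
Op 1: register job_E */16 -> active={job_E:*/16}
Op 2: register job_B */19 -> active={job_B:*/19, job_E:*/16}
Op 3: register job_A */18 -> active={job_A:*/18, job_B:*/19, job_E:*/16}
Op 4: unregister job_E -> active={job_A:*/18, job_B:*/19}
Op 5: register job_F */4 -> active={job_A:*/18, job_B:*/19, job_F:*/4}
Op 6: unregister job_B -> active={job_A:*/18, job_F:*/4}
Op 7: register job_A */11 -> active={job_A:*/11, job_F:*/4}
Op 8: register job_F */3 -> active={job_A:*/11, job_F:*/3}
  job_A: interval 11, next fire after T=97 is 99
  job_F: interval 3, next fire after T=97 is 99
Earliest = 99, winner (lex tiebreak) = job_A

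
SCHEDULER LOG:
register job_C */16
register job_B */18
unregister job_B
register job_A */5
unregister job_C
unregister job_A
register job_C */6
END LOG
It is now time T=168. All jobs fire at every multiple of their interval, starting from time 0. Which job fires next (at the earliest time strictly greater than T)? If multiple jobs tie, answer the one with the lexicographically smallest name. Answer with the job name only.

Answer: job_C

Derivation:
Op 1: register job_C */16 -> active={job_C:*/16}
Op 2: register job_B */18 -> active={job_B:*/18, job_C:*/16}
Op 3: unregister job_B -> active={job_C:*/16}
Op 4: register job_A */5 -> active={job_A:*/5, job_C:*/16}
Op 5: unregister job_C -> active={job_A:*/5}
Op 6: unregister job_A -> active={}
Op 7: register job_C */6 -> active={job_C:*/6}
  job_C: interval 6, next fire after T=168 is 174
Earliest = 174, winner (lex tiebreak) = job_C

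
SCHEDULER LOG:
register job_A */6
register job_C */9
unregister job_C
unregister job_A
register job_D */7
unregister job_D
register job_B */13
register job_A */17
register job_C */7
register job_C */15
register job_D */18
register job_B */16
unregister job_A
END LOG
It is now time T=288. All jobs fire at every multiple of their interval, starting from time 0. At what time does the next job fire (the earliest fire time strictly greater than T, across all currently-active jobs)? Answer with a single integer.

Op 1: register job_A */6 -> active={job_A:*/6}
Op 2: register job_C */9 -> active={job_A:*/6, job_C:*/9}
Op 3: unregister job_C -> active={job_A:*/6}
Op 4: unregister job_A -> active={}
Op 5: register job_D */7 -> active={job_D:*/7}
Op 6: unregister job_D -> active={}
Op 7: register job_B */13 -> active={job_B:*/13}
Op 8: register job_A */17 -> active={job_A:*/17, job_B:*/13}
Op 9: register job_C */7 -> active={job_A:*/17, job_B:*/13, job_C:*/7}
Op 10: register job_C */15 -> active={job_A:*/17, job_B:*/13, job_C:*/15}
Op 11: register job_D */18 -> active={job_A:*/17, job_B:*/13, job_C:*/15, job_D:*/18}
Op 12: register job_B */16 -> active={job_A:*/17, job_B:*/16, job_C:*/15, job_D:*/18}
Op 13: unregister job_A -> active={job_B:*/16, job_C:*/15, job_D:*/18}
  job_B: interval 16, next fire after T=288 is 304
  job_C: interval 15, next fire after T=288 is 300
  job_D: interval 18, next fire after T=288 is 306
Earliest fire time = 300 (job job_C)

Answer: 300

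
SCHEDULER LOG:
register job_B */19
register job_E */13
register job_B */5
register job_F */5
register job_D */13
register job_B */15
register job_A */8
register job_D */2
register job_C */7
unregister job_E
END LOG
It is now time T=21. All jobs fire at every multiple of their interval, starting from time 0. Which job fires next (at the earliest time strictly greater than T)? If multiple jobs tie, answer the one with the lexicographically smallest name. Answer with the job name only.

Op 1: register job_B */19 -> active={job_B:*/19}
Op 2: register job_E */13 -> active={job_B:*/19, job_E:*/13}
Op 3: register job_B */5 -> active={job_B:*/5, job_E:*/13}
Op 4: register job_F */5 -> active={job_B:*/5, job_E:*/13, job_F:*/5}
Op 5: register job_D */13 -> active={job_B:*/5, job_D:*/13, job_E:*/13, job_F:*/5}
Op 6: register job_B */15 -> active={job_B:*/15, job_D:*/13, job_E:*/13, job_F:*/5}
Op 7: register job_A */8 -> active={job_A:*/8, job_B:*/15, job_D:*/13, job_E:*/13, job_F:*/5}
Op 8: register job_D */2 -> active={job_A:*/8, job_B:*/15, job_D:*/2, job_E:*/13, job_F:*/5}
Op 9: register job_C */7 -> active={job_A:*/8, job_B:*/15, job_C:*/7, job_D:*/2, job_E:*/13, job_F:*/5}
Op 10: unregister job_E -> active={job_A:*/8, job_B:*/15, job_C:*/7, job_D:*/2, job_F:*/5}
  job_A: interval 8, next fire after T=21 is 24
  job_B: interval 15, next fire after T=21 is 30
  job_C: interval 7, next fire after T=21 is 28
  job_D: interval 2, next fire after T=21 is 22
  job_F: interval 5, next fire after T=21 is 25
Earliest = 22, winner (lex tiebreak) = job_D

Answer: job_D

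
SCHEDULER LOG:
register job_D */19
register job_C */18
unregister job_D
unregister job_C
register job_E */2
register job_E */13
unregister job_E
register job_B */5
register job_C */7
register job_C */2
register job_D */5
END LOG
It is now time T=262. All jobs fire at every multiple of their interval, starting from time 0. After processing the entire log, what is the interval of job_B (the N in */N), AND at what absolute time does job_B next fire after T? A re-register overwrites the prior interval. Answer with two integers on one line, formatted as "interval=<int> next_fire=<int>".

Answer: interval=5 next_fire=265

Derivation:
Op 1: register job_D */19 -> active={job_D:*/19}
Op 2: register job_C */18 -> active={job_C:*/18, job_D:*/19}
Op 3: unregister job_D -> active={job_C:*/18}
Op 4: unregister job_C -> active={}
Op 5: register job_E */2 -> active={job_E:*/2}
Op 6: register job_E */13 -> active={job_E:*/13}
Op 7: unregister job_E -> active={}
Op 8: register job_B */5 -> active={job_B:*/5}
Op 9: register job_C */7 -> active={job_B:*/5, job_C:*/7}
Op 10: register job_C */2 -> active={job_B:*/5, job_C:*/2}
Op 11: register job_D */5 -> active={job_B:*/5, job_C:*/2, job_D:*/5}
Final interval of job_B = 5
Next fire of job_B after T=262: (262//5+1)*5 = 265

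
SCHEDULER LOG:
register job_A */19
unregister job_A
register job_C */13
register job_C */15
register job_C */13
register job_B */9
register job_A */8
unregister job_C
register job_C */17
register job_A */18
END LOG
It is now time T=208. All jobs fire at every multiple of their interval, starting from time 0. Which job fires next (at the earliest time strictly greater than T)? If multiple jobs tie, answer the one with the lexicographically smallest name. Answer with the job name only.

Answer: job_A

Derivation:
Op 1: register job_A */19 -> active={job_A:*/19}
Op 2: unregister job_A -> active={}
Op 3: register job_C */13 -> active={job_C:*/13}
Op 4: register job_C */15 -> active={job_C:*/15}
Op 5: register job_C */13 -> active={job_C:*/13}
Op 6: register job_B */9 -> active={job_B:*/9, job_C:*/13}
Op 7: register job_A */8 -> active={job_A:*/8, job_B:*/9, job_C:*/13}
Op 8: unregister job_C -> active={job_A:*/8, job_B:*/9}
Op 9: register job_C */17 -> active={job_A:*/8, job_B:*/9, job_C:*/17}
Op 10: register job_A */18 -> active={job_A:*/18, job_B:*/9, job_C:*/17}
  job_A: interval 18, next fire after T=208 is 216
  job_B: interval 9, next fire after T=208 is 216
  job_C: interval 17, next fire after T=208 is 221
Earliest = 216, winner (lex tiebreak) = job_A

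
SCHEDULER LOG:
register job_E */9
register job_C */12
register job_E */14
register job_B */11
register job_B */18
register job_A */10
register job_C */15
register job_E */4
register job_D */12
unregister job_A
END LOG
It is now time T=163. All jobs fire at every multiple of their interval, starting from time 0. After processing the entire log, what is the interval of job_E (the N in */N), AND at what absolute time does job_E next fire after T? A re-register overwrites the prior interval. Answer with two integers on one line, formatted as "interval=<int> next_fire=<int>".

Op 1: register job_E */9 -> active={job_E:*/9}
Op 2: register job_C */12 -> active={job_C:*/12, job_E:*/9}
Op 3: register job_E */14 -> active={job_C:*/12, job_E:*/14}
Op 4: register job_B */11 -> active={job_B:*/11, job_C:*/12, job_E:*/14}
Op 5: register job_B */18 -> active={job_B:*/18, job_C:*/12, job_E:*/14}
Op 6: register job_A */10 -> active={job_A:*/10, job_B:*/18, job_C:*/12, job_E:*/14}
Op 7: register job_C */15 -> active={job_A:*/10, job_B:*/18, job_C:*/15, job_E:*/14}
Op 8: register job_E */4 -> active={job_A:*/10, job_B:*/18, job_C:*/15, job_E:*/4}
Op 9: register job_D */12 -> active={job_A:*/10, job_B:*/18, job_C:*/15, job_D:*/12, job_E:*/4}
Op 10: unregister job_A -> active={job_B:*/18, job_C:*/15, job_D:*/12, job_E:*/4}
Final interval of job_E = 4
Next fire of job_E after T=163: (163//4+1)*4 = 164

Answer: interval=4 next_fire=164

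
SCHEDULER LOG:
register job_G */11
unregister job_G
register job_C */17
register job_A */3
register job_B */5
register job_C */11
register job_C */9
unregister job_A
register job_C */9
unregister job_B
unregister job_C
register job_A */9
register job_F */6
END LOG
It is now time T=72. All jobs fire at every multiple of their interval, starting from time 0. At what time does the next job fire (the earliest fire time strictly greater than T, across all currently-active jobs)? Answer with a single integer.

Op 1: register job_G */11 -> active={job_G:*/11}
Op 2: unregister job_G -> active={}
Op 3: register job_C */17 -> active={job_C:*/17}
Op 4: register job_A */3 -> active={job_A:*/3, job_C:*/17}
Op 5: register job_B */5 -> active={job_A:*/3, job_B:*/5, job_C:*/17}
Op 6: register job_C */11 -> active={job_A:*/3, job_B:*/5, job_C:*/11}
Op 7: register job_C */9 -> active={job_A:*/3, job_B:*/5, job_C:*/9}
Op 8: unregister job_A -> active={job_B:*/5, job_C:*/9}
Op 9: register job_C */9 -> active={job_B:*/5, job_C:*/9}
Op 10: unregister job_B -> active={job_C:*/9}
Op 11: unregister job_C -> active={}
Op 12: register job_A */9 -> active={job_A:*/9}
Op 13: register job_F */6 -> active={job_A:*/9, job_F:*/6}
  job_A: interval 9, next fire after T=72 is 81
  job_F: interval 6, next fire after T=72 is 78
Earliest fire time = 78 (job job_F)

Answer: 78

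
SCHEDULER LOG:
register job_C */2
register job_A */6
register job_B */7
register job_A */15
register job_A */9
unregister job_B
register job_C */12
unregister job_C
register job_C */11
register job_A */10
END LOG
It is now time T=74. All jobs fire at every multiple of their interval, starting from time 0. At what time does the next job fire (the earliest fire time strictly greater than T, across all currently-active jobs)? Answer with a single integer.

Op 1: register job_C */2 -> active={job_C:*/2}
Op 2: register job_A */6 -> active={job_A:*/6, job_C:*/2}
Op 3: register job_B */7 -> active={job_A:*/6, job_B:*/7, job_C:*/2}
Op 4: register job_A */15 -> active={job_A:*/15, job_B:*/7, job_C:*/2}
Op 5: register job_A */9 -> active={job_A:*/9, job_B:*/7, job_C:*/2}
Op 6: unregister job_B -> active={job_A:*/9, job_C:*/2}
Op 7: register job_C */12 -> active={job_A:*/9, job_C:*/12}
Op 8: unregister job_C -> active={job_A:*/9}
Op 9: register job_C */11 -> active={job_A:*/9, job_C:*/11}
Op 10: register job_A */10 -> active={job_A:*/10, job_C:*/11}
  job_A: interval 10, next fire after T=74 is 80
  job_C: interval 11, next fire after T=74 is 77
Earliest fire time = 77 (job job_C)

Answer: 77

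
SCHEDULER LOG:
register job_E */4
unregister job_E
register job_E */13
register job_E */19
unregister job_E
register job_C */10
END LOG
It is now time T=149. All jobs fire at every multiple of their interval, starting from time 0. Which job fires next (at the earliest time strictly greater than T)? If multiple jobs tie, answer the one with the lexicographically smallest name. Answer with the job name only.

Answer: job_C

Derivation:
Op 1: register job_E */4 -> active={job_E:*/4}
Op 2: unregister job_E -> active={}
Op 3: register job_E */13 -> active={job_E:*/13}
Op 4: register job_E */19 -> active={job_E:*/19}
Op 5: unregister job_E -> active={}
Op 6: register job_C */10 -> active={job_C:*/10}
  job_C: interval 10, next fire after T=149 is 150
Earliest = 150, winner (lex tiebreak) = job_C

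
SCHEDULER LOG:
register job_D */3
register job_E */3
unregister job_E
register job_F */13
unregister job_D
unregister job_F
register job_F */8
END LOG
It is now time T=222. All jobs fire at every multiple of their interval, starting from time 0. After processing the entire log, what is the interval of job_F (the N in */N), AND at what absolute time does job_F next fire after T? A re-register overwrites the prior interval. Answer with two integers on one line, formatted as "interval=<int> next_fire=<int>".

Answer: interval=8 next_fire=224

Derivation:
Op 1: register job_D */3 -> active={job_D:*/3}
Op 2: register job_E */3 -> active={job_D:*/3, job_E:*/3}
Op 3: unregister job_E -> active={job_D:*/3}
Op 4: register job_F */13 -> active={job_D:*/3, job_F:*/13}
Op 5: unregister job_D -> active={job_F:*/13}
Op 6: unregister job_F -> active={}
Op 7: register job_F */8 -> active={job_F:*/8}
Final interval of job_F = 8
Next fire of job_F after T=222: (222//8+1)*8 = 224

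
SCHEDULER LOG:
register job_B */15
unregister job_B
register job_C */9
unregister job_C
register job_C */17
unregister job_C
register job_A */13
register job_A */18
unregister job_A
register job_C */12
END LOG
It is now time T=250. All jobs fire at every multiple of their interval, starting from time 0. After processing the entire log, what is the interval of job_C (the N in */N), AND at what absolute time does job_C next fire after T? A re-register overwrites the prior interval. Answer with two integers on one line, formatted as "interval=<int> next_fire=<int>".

Answer: interval=12 next_fire=252

Derivation:
Op 1: register job_B */15 -> active={job_B:*/15}
Op 2: unregister job_B -> active={}
Op 3: register job_C */9 -> active={job_C:*/9}
Op 4: unregister job_C -> active={}
Op 5: register job_C */17 -> active={job_C:*/17}
Op 6: unregister job_C -> active={}
Op 7: register job_A */13 -> active={job_A:*/13}
Op 8: register job_A */18 -> active={job_A:*/18}
Op 9: unregister job_A -> active={}
Op 10: register job_C */12 -> active={job_C:*/12}
Final interval of job_C = 12
Next fire of job_C after T=250: (250//12+1)*12 = 252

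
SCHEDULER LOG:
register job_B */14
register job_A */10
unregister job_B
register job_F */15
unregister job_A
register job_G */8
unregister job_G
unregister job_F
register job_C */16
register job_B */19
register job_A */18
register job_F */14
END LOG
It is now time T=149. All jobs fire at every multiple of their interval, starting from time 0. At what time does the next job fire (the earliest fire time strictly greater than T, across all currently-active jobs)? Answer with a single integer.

Answer: 152

Derivation:
Op 1: register job_B */14 -> active={job_B:*/14}
Op 2: register job_A */10 -> active={job_A:*/10, job_B:*/14}
Op 3: unregister job_B -> active={job_A:*/10}
Op 4: register job_F */15 -> active={job_A:*/10, job_F:*/15}
Op 5: unregister job_A -> active={job_F:*/15}
Op 6: register job_G */8 -> active={job_F:*/15, job_G:*/8}
Op 7: unregister job_G -> active={job_F:*/15}
Op 8: unregister job_F -> active={}
Op 9: register job_C */16 -> active={job_C:*/16}
Op 10: register job_B */19 -> active={job_B:*/19, job_C:*/16}
Op 11: register job_A */18 -> active={job_A:*/18, job_B:*/19, job_C:*/16}
Op 12: register job_F */14 -> active={job_A:*/18, job_B:*/19, job_C:*/16, job_F:*/14}
  job_A: interval 18, next fire after T=149 is 162
  job_B: interval 19, next fire after T=149 is 152
  job_C: interval 16, next fire after T=149 is 160
  job_F: interval 14, next fire after T=149 is 154
Earliest fire time = 152 (job job_B)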